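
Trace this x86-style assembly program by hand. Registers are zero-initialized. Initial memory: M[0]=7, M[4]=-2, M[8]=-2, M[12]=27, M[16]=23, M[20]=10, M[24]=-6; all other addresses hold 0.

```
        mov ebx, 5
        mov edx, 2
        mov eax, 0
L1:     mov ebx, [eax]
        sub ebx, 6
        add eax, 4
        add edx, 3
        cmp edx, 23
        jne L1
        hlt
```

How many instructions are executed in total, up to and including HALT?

ebx=5
edx=2
eax=0
ebx=M[0]=7
ebx=7-6=1
eax=0+4=4
edx=2+3=5
cmp edx, 23  (cmp 5,23)
jne L1: taken
ebx=M[4]=-2
ebx=(-2)-6=-8
eax=4+4=8
edx=5+3=8
cmp edx, 23  (cmp 8,23)
jne L1: taken
ebx=M[8]=-2
ebx=(-2)-6=-8
eax=8+4=12
edx=8+3=11
cmp edx, 23  (cmp 11,23)
jne L1: taken
ebx=M[12]=27
ebx=27-6=21
eax=12+4=16
edx=11+3=14
cmp edx, 23  (cmp 14,23)
jne L1: taken
ebx=M[16]=23
ebx=23-6=17
eax=16+4=20
edx=14+3=17
cmp edx, 23  (cmp 17,23)
jne L1: taken
ebx=M[20]=10
ebx=10-6=4
eax=20+4=24
edx=17+3=20
cmp edx, 23  (cmp 20,23)
jne L1: taken
ebx=M[24]=-6
ebx=(-6)-6=-12
eax=24+4=28
edx=20+3=23
cmp edx, 23  (cmp 23,23)
jne L1: not taken
halt.
Total executed instructions: 46.

46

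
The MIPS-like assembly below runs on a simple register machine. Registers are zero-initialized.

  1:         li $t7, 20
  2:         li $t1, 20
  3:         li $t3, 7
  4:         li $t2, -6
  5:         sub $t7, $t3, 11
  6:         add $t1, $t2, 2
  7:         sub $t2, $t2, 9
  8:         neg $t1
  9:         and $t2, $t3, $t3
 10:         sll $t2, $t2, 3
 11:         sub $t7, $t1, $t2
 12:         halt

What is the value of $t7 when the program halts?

-52

li $t7, 20 → $t7=20
li $t1, 20 → $t1=20
li $t3, 7 → $t3=7
li $t2, -6 → $t2=-6
sub $t7, $t3, 11 → $t7=7-11=-4
add $t1, $t2, 2 → $t1=(-6)+2=-4
sub $t2, $t2, 9 → $t2=(-6)-9=-15
neg $t1 → $t1=-(-4)=4
and $t2, $t3, $t3 → $t2=7&7=7
sll $t2, $t2, 3 → $t2=7<<3=56
sub $t7, $t1, $t2 → $t7=4-56=-52
halt.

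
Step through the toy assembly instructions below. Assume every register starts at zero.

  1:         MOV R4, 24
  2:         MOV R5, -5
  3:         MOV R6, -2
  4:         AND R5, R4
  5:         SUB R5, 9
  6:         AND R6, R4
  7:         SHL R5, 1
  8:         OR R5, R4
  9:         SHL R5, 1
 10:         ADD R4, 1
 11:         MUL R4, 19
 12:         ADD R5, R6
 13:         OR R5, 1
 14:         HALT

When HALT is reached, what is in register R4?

after MOV R4, 24: R4=24
after MOV R5, -5: R5=-5
after MOV R6, -2: R6=-2
after AND R5, R4: R5=(-5)&24=24
after SUB R5, 9: R5=24-9=15
after AND R6, R4: R6=(-2)&24=24
after SHL R5, 1: R5=15<<1=30
after OR R5, R4: R5=30|24=30
after SHL R5, 1: R5=30<<1=60
after ADD R4, 1: R4=24+1=25
after MUL R4, 19: R4=25*19=475
after ADD R5, R6: R5=60+24=84
after OR R5, 1: R5=84|1=85
halt.

475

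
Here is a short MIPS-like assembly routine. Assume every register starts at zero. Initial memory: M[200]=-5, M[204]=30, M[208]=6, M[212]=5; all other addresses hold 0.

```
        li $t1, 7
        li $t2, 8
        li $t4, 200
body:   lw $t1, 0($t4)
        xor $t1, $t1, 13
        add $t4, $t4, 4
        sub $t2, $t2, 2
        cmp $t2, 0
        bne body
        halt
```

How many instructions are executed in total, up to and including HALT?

28

after li $t1, 7: $t1=7
after li $t2, 8: $t2=8
after li $t4, 200: $t4=200
after lw $t1, 0($t4): $t1=M[200]=-5
after xor $t1, $t1, 13: $t1=(-5)^13=-10
after add $t4, $t4, 4: $t4=200+4=204
after sub $t2, $t2, 2: $t2=8-2=6
cmp $t2, 0  (cmp 6,0)
bne body: taken
after lw $t1, 0($t4): $t1=M[204]=30
after xor $t1, $t1, 13: $t1=30^13=19
after add $t4, $t4, 4: $t4=204+4=208
after sub $t2, $t2, 2: $t2=6-2=4
cmp $t2, 0  (cmp 4,0)
bne body: taken
after lw $t1, 0($t4): $t1=M[208]=6
after xor $t1, $t1, 13: $t1=6^13=11
after add $t4, $t4, 4: $t4=208+4=212
after sub $t2, $t2, 2: $t2=4-2=2
cmp $t2, 0  (cmp 2,0)
bne body: taken
after lw $t1, 0($t4): $t1=M[212]=5
after xor $t1, $t1, 13: $t1=5^13=8
after add $t4, $t4, 4: $t4=212+4=216
after sub $t2, $t2, 2: $t2=2-2=0
cmp $t2, 0  (cmp 0,0)
bne body: not taken
halt.
Total executed instructions: 28.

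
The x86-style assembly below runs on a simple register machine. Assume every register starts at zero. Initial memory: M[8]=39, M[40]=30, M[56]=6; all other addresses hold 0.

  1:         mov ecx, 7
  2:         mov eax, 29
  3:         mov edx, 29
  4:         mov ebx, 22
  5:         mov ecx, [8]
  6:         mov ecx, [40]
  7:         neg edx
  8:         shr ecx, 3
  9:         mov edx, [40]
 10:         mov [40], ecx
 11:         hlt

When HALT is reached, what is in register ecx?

3

mov ecx, 7 → ecx=7
mov eax, 29 → eax=29
mov edx, 29 → edx=29
mov ebx, 22 → ebx=22
mov ecx, [8] → ecx=M[8]=39
mov ecx, [40] → ecx=M[40]=30
neg edx → edx=-(29)=-29
shr ecx, 3 → ecx=30>>3=3
mov edx, [40] → edx=M[40]=30
mov [40], ecx → M[40]=3
halt.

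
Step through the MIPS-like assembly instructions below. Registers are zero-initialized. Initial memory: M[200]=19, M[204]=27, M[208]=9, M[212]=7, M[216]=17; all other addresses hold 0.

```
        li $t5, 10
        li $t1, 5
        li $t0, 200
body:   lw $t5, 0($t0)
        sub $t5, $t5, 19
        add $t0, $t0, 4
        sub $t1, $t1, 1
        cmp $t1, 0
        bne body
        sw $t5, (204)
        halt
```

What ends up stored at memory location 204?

after li $t5, 10: $t5=10
after li $t1, 5: $t1=5
after li $t0, 200: $t0=200
after lw $t5, 0($t0): $t5=M[200]=19
after sub $t5, $t5, 19: $t5=19-19=0
after add $t0, $t0, 4: $t0=200+4=204
after sub $t1, $t1, 1: $t1=5-1=4
cmp $t1, 0  (cmp 4,0)
bne body: taken
after lw $t5, 0($t0): $t5=M[204]=27
after sub $t5, $t5, 19: $t5=27-19=8
after add $t0, $t0, 4: $t0=204+4=208
after sub $t1, $t1, 1: $t1=4-1=3
cmp $t1, 0  (cmp 3,0)
bne body: taken
after lw $t5, 0($t0): $t5=M[208]=9
after sub $t5, $t5, 19: $t5=9-19=-10
after add $t0, $t0, 4: $t0=208+4=212
after sub $t1, $t1, 1: $t1=3-1=2
cmp $t1, 0  (cmp 2,0)
bne body: taken
after lw $t5, 0($t0): $t5=M[212]=7
after sub $t5, $t5, 19: $t5=7-19=-12
after add $t0, $t0, 4: $t0=212+4=216
after sub $t1, $t1, 1: $t1=2-1=1
cmp $t1, 0  (cmp 1,0)
bne body: taken
after lw $t5, 0($t0): $t5=M[216]=17
after sub $t5, $t5, 19: $t5=17-19=-2
after add $t0, $t0, 4: $t0=216+4=220
after sub $t1, $t1, 1: $t1=1-1=0
cmp $t1, 0  (cmp 0,0)
bne body: not taken
sw $t5, (204) → M[204]=-2
halt.

-2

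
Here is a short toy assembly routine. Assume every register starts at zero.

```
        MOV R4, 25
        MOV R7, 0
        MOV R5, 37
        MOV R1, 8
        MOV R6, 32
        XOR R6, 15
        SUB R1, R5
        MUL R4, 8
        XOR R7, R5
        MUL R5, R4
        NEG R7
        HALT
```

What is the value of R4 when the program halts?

R4=25
R7=0
R5=37
R1=8
R6=32
R6=32^15=47
R1=8-37=-29
R4=25*8=200
R7=0^37=37
R5=37*200=7400
R7=-(37)=-37
halt.

200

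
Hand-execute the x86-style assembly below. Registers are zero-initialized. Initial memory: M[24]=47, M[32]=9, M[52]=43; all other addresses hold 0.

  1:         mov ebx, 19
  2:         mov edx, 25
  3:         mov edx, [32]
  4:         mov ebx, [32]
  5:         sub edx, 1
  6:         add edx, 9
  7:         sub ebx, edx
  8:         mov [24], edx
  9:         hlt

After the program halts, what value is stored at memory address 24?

after mov ebx, 19: ebx=19
after mov edx, 25: edx=25
after mov edx, [32]: edx=M[32]=9
after mov ebx, [32]: ebx=M[32]=9
after sub edx, 1: edx=9-1=8
after add edx, 9: edx=8+9=17
after sub ebx, edx: ebx=9-17=-8
mov [24], edx → M[24]=17
halt.

17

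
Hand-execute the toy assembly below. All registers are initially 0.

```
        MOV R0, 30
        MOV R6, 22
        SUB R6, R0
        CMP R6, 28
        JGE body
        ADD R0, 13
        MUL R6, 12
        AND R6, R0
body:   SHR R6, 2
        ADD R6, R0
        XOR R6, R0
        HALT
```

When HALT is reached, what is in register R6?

24

R0=30
R6=22
R6=22-30=-8
CMP R6, 28  (cmp -8,28)
JGE body: not taken
R0=30+13=43
R6=(-8)*12=-96
R6=(-96)&43=32
R6=32>>2=8
R6=8+43=51
R6=51^43=24
halt.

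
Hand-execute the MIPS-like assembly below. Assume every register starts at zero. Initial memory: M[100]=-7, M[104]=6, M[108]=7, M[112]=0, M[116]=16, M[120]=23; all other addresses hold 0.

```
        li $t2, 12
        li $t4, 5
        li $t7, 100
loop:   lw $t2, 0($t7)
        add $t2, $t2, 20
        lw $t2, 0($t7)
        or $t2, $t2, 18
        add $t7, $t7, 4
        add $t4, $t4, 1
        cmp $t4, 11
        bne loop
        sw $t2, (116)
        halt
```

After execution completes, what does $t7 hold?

$t2=12
$t4=5
$t7=100
$t2=M[100]=-7
$t2=(-7)+20=13
$t2=M[100]=-7
$t2=(-7)|18=-5
$t7=100+4=104
$t4=5+1=6
cmp $t4, 11  (cmp 6,11)
bne loop: taken
$t2=M[104]=6
$t2=6+20=26
$t2=M[104]=6
$t2=6|18=22
$t7=104+4=108
$t4=6+1=7
cmp $t4, 11  (cmp 7,11)
bne loop: taken
$t2=M[108]=7
$t2=7+20=27
$t2=M[108]=7
$t2=7|18=23
$t7=108+4=112
$t4=7+1=8
cmp $t4, 11  (cmp 8,11)
bne loop: taken
$t2=M[112]=0
$t2=0+20=20
$t2=M[112]=0
$t2=0|18=18
$t7=112+4=116
$t4=8+1=9
cmp $t4, 11  (cmp 9,11)
bne loop: taken
$t2=M[116]=16
$t2=16+20=36
$t2=M[116]=16
$t2=16|18=18
$t7=116+4=120
$t4=9+1=10
cmp $t4, 11  (cmp 10,11)
bne loop: taken
$t2=M[120]=23
$t2=23+20=43
$t2=M[120]=23
$t2=23|18=23
$t7=120+4=124
$t4=10+1=11
cmp $t4, 11  (cmp 11,11)
bne loop: not taken
sw $t2, (116) → M[116]=23
halt.

124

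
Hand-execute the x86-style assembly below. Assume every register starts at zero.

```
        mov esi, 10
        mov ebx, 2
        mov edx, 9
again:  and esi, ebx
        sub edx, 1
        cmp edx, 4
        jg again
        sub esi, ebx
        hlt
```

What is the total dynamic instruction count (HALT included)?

mov esi, 10 → esi=10
mov ebx, 2 → ebx=2
mov edx, 9 → edx=9
and esi, ebx → esi=10&2=2
sub edx, 1 → edx=9-1=8
cmp edx, 4  (cmp 8,4)
jg again: taken
and esi, ebx → esi=2&2=2
sub edx, 1 → edx=8-1=7
cmp edx, 4  (cmp 7,4)
jg again: taken
and esi, ebx → esi=2&2=2
sub edx, 1 → edx=7-1=6
cmp edx, 4  (cmp 6,4)
jg again: taken
and esi, ebx → esi=2&2=2
sub edx, 1 → edx=6-1=5
cmp edx, 4  (cmp 5,4)
jg again: taken
and esi, ebx → esi=2&2=2
sub edx, 1 → edx=5-1=4
cmp edx, 4  (cmp 4,4)
jg again: not taken
sub esi, ebx → esi=2-2=0
halt.
Total executed instructions: 25.

25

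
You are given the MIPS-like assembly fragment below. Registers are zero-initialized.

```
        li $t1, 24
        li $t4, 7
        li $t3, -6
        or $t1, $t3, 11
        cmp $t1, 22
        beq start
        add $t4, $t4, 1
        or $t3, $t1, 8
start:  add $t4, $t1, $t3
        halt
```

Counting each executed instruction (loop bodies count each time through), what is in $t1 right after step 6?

li $t1, 24 → $t1=24
li $t4, 7 → $t4=7
li $t3, -6 → $t3=-6
or $t1, $t3, 11 → $t1=(-6)|11=-5
cmp $t1, 22  (cmp -5,22)
beq start: not taken
After step 6: $t1 = -5.

-5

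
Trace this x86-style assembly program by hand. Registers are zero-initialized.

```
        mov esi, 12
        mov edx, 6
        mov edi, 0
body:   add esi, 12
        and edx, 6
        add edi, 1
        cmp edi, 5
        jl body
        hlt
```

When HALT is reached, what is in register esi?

after mov esi, 12: esi=12
after mov edx, 6: edx=6
after mov edi, 0: edi=0
after add esi, 12: esi=12+12=24
after and edx, 6: edx=6&6=6
after add edi, 1: edi=0+1=1
cmp edi, 5  (cmp 1,5)
jl body: taken
after add esi, 12: esi=24+12=36
after and edx, 6: edx=6&6=6
after add edi, 1: edi=1+1=2
cmp edi, 5  (cmp 2,5)
jl body: taken
after add esi, 12: esi=36+12=48
after and edx, 6: edx=6&6=6
after add edi, 1: edi=2+1=3
cmp edi, 5  (cmp 3,5)
jl body: taken
after add esi, 12: esi=48+12=60
after and edx, 6: edx=6&6=6
after add edi, 1: edi=3+1=4
cmp edi, 5  (cmp 4,5)
jl body: taken
after add esi, 12: esi=60+12=72
after and edx, 6: edx=6&6=6
after add edi, 1: edi=4+1=5
cmp edi, 5  (cmp 5,5)
jl body: not taken
halt.

72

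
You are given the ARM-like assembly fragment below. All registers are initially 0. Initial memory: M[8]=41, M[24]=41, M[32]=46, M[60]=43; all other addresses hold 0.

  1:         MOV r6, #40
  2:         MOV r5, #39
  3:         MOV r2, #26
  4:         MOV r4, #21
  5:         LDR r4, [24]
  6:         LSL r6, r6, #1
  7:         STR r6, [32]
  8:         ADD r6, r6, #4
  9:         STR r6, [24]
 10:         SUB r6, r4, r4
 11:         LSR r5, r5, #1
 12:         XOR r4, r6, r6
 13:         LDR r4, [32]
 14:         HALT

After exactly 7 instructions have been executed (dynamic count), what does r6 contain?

after MOV r6, #40: r6=40
after MOV r5, #39: r5=39
after MOV r2, #26: r2=26
after MOV r4, #21: r4=21
after LDR r4, [24]: r4=M[24]=41
after LSL r6, r6, #1: r6=40<<1=80
STR r6, [32] → M[32]=80
After step 7: r6 = 80.

80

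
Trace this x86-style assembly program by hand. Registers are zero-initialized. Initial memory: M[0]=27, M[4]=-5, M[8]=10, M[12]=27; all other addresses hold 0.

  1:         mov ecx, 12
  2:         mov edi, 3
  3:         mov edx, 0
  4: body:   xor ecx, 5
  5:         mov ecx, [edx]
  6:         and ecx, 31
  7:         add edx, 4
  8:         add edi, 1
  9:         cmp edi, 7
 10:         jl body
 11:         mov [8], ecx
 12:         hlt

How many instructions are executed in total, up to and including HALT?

33

ecx=12
edi=3
edx=0
ecx=12^5=9
ecx=M[0]=27
ecx=27&31=27
edx=0+4=4
edi=3+1=4
cmp edi, 7  (cmp 4,7)
jl body: taken
ecx=27^5=30
ecx=M[4]=-5
ecx=(-5)&31=27
edx=4+4=8
edi=4+1=5
cmp edi, 7  (cmp 5,7)
jl body: taken
ecx=27^5=30
ecx=M[8]=10
ecx=10&31=10
edx=8+4=12
edi=5+1=6
cmp edi, 7  (cmp 6,7)
jl body: taken
ecx=10^5=15
ecx=M[12]=27
ecx=27&31=27
edx=12+4=16
edi=6+1=7
cmp edi, 7  (cmp 7,7)
jl body: not taken
mov [8], ecx → M[8]=27
halt.
Total executed instructions: 33.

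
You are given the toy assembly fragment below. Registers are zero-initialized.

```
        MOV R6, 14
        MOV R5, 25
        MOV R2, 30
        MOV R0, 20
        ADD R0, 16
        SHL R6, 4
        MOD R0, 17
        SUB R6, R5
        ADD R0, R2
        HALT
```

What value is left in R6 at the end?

199

after MOV R6, 14: R6=14
after MOV R5, 25: R5=25
after MOV R2, 30: R2=30
after MOV R0, 20: R0=20
after ADD R0, 16: R0=20+16=36
after SHL R6, 4: R6=14<<4=224
after MOD R0, 17: R0=36%17=2
after SUB R6, R5: R6=224-25=199
after ADD R0, R2: R0=2+30=32
halt.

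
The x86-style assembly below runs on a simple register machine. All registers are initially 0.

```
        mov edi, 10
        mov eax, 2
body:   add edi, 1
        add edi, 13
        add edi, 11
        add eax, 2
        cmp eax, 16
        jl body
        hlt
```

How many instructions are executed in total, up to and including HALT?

after mov edi, 10: edi=10
after mov eax, 2: eax=2
after add edi, 1: edi=10+1=11
after add edi, 13: edi=11+13=24
after add edi, 11: edi=24+11=35
after add eax, 2: eax=2+2=4
cmp eax, 16  (cmp 4,16)
jl body: taken
after add edi, 1: edi=35+1=36
after add edi, 13: edi=36+13=49
after add edi, 11: edi=49+11=60
after add eax, 2: eax=4+2=6
cmp eax, 16  (cmp 6,16)
jl body: taken
after add edi, 1: edi=60+1=61
after add edi, 13: edi=61+13=74
after add edi, 11: edi=74+11=85
after add eax, 2: eax=6+2=8
cmp eax, 16  (cmp 8,16)
jl body: taken
after add edi, 1: edi=85+1=86
after add edi, 13: edi=86+13=99
after add edi, 11: edi=99+11=110
after add eax, 2: eax=8+2=10
cmp eax, 16  (cmp 10,16)
jl body: taken
after add edi, 1: edi=110+1=111
after add edi, 13: edi=111+13=124
after add edi, 11: edi=124+11=135
after add eax, 2: eax=10+2=12
cmp eax, 16  (cmp 12,16)
jl body: taken
after add edi, 1: edi=135+1=136
after add edi, 13: edi=136+13=149
after add edi, 11: edi=149+11=160
after add eax, 2: eax=12+2=14
cmp eax, 16  (cmp 14,16)
jl body: taken
after add edi, 1: edi=160+1=161
after add edi, 13: edi=161+13=174
after add edi, 11: edi=174+11=185
after add eax, 2: eax=14+2=16
cmp eax, 16  (cmp 16,16)
jl body: not taken
halt.
Total executed instructions: 45.

45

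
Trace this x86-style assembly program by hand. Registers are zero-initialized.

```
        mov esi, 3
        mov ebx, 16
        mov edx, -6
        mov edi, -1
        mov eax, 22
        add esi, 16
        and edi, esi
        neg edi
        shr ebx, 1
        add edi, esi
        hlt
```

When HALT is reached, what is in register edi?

after mov esi, 3: esi=3
after mov ebx, 16: ebx=16
after mov edx, -6: edx=-6
after mov edi, -1: edi=-1
after mov eax, 22: eax=22
after add esi, 16: esi=3+16=19
after and edi, esi: edi=(-1)&19=19
after neg edi: edi=-(19)=-19
after shr ebx, 1: ebx=16>>1=8
after add edi, esi: edi=(-19)+19=0
halt.

0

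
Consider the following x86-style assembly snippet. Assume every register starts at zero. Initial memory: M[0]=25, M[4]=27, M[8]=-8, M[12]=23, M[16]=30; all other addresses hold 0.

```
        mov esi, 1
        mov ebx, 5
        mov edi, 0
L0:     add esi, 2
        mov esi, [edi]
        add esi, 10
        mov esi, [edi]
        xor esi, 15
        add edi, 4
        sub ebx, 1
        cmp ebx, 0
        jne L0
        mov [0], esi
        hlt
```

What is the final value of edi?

esi=1
ebx=5
edi=0
esi=1+2=3
esi=M[0]=25
esi=25+10=35
esi=M[0]=25
esi=25^15=22
edi=0+4=4
ebx=5-1=4
cmp ebx, 0  (cmp 4,0)
jne L0: taken
esi=22+2=24
esi=M[4]=27
esi=27+10=37
esi=M[4]=27
esi=27^15=20
edi=4+4=8
ebx=4-1=3
cmp ebx, 0  (cmp 3,0)
jne L0: taken
esi=20+2=22
esi=M[8]=-8
esi=(-8)+10=2
esi=M[8]=-8
esi=(-8)^15=-9
edi=8+4=12
ebx=3-1=2
cmp ebx, 0  (cmp 2,0)
jne L0: taken
esi=(-9)+2=-7
esi=M[12]=23
esi=23+10=33
esi=M[12]=23
esi=23^15=24
edi=12+4=16
ebx=2-1=1
cmp ebx, 0  (cmp 1,0)
jne L0: taken
esi=24+2=26
esi=M[16]=30
esi=30+10=40
esi=M[16]=30
esi=30^15=17
edi=16+4=20
ebx=1-1=0
cmp ebx, 0  (cmp 0,0)
jne L0: not taken
mov [0], esi → M[0]=17
halt.

20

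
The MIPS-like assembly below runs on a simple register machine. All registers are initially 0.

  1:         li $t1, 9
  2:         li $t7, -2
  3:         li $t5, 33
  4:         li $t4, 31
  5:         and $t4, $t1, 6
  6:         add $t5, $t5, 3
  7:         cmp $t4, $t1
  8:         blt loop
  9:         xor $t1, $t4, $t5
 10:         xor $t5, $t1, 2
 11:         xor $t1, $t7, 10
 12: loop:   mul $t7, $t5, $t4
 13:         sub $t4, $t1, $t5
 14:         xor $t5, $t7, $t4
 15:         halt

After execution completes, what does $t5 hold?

$t1=9
$t7=-2
$t5=33
$t4=31
$t4=9&6=0
$t5=33+3=36
cmp $t4, $t1  (cmp 0,9)
blt loop: taken
$t7=36*0=0
$t4=9-36=-27
$t5=0^(-27)=-27
halt.

-27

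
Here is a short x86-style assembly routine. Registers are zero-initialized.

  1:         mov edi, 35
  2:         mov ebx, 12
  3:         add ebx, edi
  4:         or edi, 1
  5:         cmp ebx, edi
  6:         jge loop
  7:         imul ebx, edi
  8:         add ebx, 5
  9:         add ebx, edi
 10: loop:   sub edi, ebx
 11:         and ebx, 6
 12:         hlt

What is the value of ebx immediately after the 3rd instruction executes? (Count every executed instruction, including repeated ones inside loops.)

47

edi=35
ebx=12
ebx=12+35=47
After step 3: ebx = 47.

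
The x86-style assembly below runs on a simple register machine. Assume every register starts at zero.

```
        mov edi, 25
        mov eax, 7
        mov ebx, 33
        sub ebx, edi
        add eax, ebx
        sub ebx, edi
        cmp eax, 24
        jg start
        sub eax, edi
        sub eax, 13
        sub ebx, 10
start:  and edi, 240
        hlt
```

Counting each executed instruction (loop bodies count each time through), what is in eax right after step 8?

15

mov edi, 25 → edi=25
mov eax, 7 → eax=7
mov ebx, 33 → ebx=33
sub ebx, edi → ebx=33-25=8
add eax, ebx → eax=7+8=15
sub ebx, edi → ebx=8-25=-17
cmp eax, 24  (cmp 15,24)
jg start: not taken
After step 8: eax = 15.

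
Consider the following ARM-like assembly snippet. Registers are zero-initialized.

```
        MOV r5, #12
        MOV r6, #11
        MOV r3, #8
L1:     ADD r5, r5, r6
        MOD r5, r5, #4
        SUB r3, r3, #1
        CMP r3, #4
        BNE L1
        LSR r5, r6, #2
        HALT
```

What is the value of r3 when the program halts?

r5=12
r6=11
r3=8
r5=12+11=23
r5=23%4=3
r3=8-1=7
CMP r3, #4  (cmp 7,4)
BNE L1: taken
r5=3+11=14
r5=14%4=2
r3=7-1=6
CMP r3, #4  (cmp 6,4)
BNE L1: taken
r5=2+11=13
r5=13%4=1
r3=6-1=5
CMP r3, #4  (cmp 5,4)
BNE L1: taken
r5=1+11=12
r5=12%4=0
r3=5-1=4
CMP r3, #4  (cmp 4,4)
BNE L1: not taken
r5=11>>2=2
halt.

4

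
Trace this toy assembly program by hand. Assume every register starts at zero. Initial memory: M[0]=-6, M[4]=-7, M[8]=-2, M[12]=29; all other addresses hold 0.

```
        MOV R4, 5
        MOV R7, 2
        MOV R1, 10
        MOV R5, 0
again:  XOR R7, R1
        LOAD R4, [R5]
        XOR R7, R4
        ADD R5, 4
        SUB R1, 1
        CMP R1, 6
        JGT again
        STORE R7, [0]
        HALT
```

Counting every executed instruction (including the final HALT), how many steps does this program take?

MOV R4, 5 → R4=5
MOV R7, 2 → R7=2
MOV R1, 10 → R1=10
MOV R5, 0 → R5=0
XOR R7, R1 → R7=2^10=8
LOAD R4, [R5] → R4=M[0]=-6
XOR R7, R4 → R7=8^(-6)=-14
ADD R5, 4 → R5=0+4=4
SUB R1, 1 → R1=10-1=9
CMP R1, 6  (cmp 9,6)
JGT again: taken
XOR R7, R1 → R7=(-14)^9=-5
LOAD R4, [R5] → R4=M[4]=-7
XOR R7, R4 → R7=(-5)^(-7)=2
ADD R5, 4 → R5=4+4=8
SUB R1, 1 → R1=9-1=8
CMP R1, 6  (cmp 8,6)
JGT again: taken
XOR R7, R1 → R7=2^8=10
LOAD R4, [R5] → R4=M[8]=-2
XOR R7, R4 → R7=10^(-2)=-12
ADD R5, 4 → R5=8+4=12
SUB R1, 1 → R1=8-1=7
CMP R1, 6  (cmp 7,6)
JGT again: taken
XOR R7, R1 → R7=(-12)^7=-13
LOAD R4, [R5] → R4=M[12]=29
XOR R7, R4 → R7=(-13)^29=-18
ADD R5, 4 → R5=12+4=16
SUB R1, 1 → R1=7-1=6
CMP R1, 6  (cmp 6,6)
JGT again: not taken
STORE R7, [0] → M[0]=-18
halt.
Total executed instructions: 34.

34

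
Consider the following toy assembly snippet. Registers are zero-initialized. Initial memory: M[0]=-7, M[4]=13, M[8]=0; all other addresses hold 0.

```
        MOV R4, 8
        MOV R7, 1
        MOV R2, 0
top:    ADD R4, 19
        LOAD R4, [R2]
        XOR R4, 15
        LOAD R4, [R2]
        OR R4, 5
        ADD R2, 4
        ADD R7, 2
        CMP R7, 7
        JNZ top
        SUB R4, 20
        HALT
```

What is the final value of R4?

-15

R4=8
R7=1
R2=0
R4=8+19=27
R4=M[0]=-7
R4=(-7)^15=-10
R4=M[0]=-7
R4=(-7)|5=-3
R2=0+4=4
R7=1+2=3
CMP R7, 7  (cmp 3,7)
JNZ top: taken
R4=(-3)+19=16
R4=M[4]=13
R4=13^15=2
R4=M[4]=13
R4=13|5=13
R2=4+4=8
R7=3+2=5
CMP R7, 7  (cmp 5,7)
JNZ top: taken
R4=13+19=32
R4=M[8]=0
R4=0^15=15
R4=M[8]=0
R4=0|5=5
R2=8+4=12
R7=5+2=7
CMP R7, 7  (cmp 7,7)
JNZ top: not taken
R4=5-20=-15
halt.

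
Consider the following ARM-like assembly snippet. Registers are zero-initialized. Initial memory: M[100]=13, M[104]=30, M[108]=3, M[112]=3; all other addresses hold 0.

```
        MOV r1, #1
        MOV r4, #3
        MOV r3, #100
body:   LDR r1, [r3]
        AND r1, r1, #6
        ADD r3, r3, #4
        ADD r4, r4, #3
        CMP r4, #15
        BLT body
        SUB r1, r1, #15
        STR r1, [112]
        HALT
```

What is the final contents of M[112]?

after MOV r1, #1: r1=1
after MOV r4, #3: r4=3
after MOV r3, #100: r3=100
after LDR r1, [r3]: r1=M[100]=13
after AND r1, r1, #6: r1=13&6=4
after ADD r3, r3, #4: r3=100+4=104
after ADD r4, r4, #3: r4=3+3=6
CMP r4, #15  (cmp 6,15)
BLT body: taken
after LDR r1, [r3]: r1=M[104]=30
after AND r1, r1, #6: r1=30&6=6
after ADD r3, r3, #4: r3=104+4=108
after ADD r4, r4, #3: r4=6+3=9
CMP r4, #15  (cmp 9,15)
BLT body: taken
after LDR r1, [r3]: r1=M[108]=3
after AND r1, r1, #6: r1=3&6=2
after ADD r3, r3, #4: r3=108+4=112
after ADD r4, r4, #3: r4=9+3=12
CMP r4, #15  (cmp 12,15)
BLT body: taken
after LDR r1, [r3]: r1=M[112]=3
after AND r1, r1, #6: r1=3&6=2
after ADD r3, r3, #4: r3=112+4=116
after ADD r4, r4, #3: r4=12+3=15
CMP r4, #15  (cmp 15,15)
BLT body: not taken
after SUB r1, r1, #15: r1=2-15=-13
STR r1, [112] → M[112]=-13
halt.

-13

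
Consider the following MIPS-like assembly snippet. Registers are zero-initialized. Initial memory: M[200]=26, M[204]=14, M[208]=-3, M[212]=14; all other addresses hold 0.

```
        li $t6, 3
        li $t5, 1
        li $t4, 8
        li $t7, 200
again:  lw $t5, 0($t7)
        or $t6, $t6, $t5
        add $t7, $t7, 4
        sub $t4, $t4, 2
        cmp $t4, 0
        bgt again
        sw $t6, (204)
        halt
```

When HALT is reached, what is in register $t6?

-1

after li $t6, 3: $t6=3
after li $t5, 1: $t5=1
after li $t4, 8: $t4=8
after li $t7, 200: $t7=200
after lw $t5, 0($t7): $t5=M[200]=26
after or $t6, $t6, $t5: $t6=3|26=27
after add $t7, $t7, 4: $t7=200+4=204
after sub $t4, $t4, 2: $t4=8-2=6
cmp $t4, 0  (cmp 6,0)
bgt again: taken
after lw $t5, 0($t7): $t5=M[204]=14
after or $t6, $t6, $t5: $t6=27|14=31
after add $t7, $t7, 4: $t7=204+4=208
after sub $t4, $t4, 2: $t4=6-2=4
cmp $t4, 0  (cmp 4,0)
bgt again: taken
after lw $t5, 0($t7): $t5=M[208]=-3
after or $t6, $t6, $t5: $t6=31|(-3)=-1
after add $t7, $t7, 4: $t7=208+4=212
after sub $t4, $t4, 2: $t4=4-2=2
cmp $t4, 0  (cmp 2,0)
bgt again: taken
after lw $t5, 0($t7): $t5=M[212]=14
after or $t6, $t6, $t5: $t6=(-1)|14=-1
after add $t7, $t7, 4: $t7=212+4=216
after sub $t4, $t4, 2: $t4=2-2=0
cmp $t4, 0  (cmp 0,0)
bgt again: not taken
sw $t6, (204) → M[204]=-1
halt.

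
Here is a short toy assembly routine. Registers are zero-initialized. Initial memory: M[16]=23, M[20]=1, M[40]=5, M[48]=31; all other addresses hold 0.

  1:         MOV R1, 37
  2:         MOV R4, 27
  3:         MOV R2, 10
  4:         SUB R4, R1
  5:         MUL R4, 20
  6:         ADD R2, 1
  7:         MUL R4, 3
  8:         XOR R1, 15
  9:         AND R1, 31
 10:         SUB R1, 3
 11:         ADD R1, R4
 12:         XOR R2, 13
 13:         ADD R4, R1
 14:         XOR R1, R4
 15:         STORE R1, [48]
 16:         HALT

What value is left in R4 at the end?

R1=37
R4=27
R2=10
R4=27-37=-10
R4=(-10)*20=-200
R2=10+1=11
R4=(-200)*3=-600
R1=37^15=42
R1=42&31=10
R1=10-3=7
R1=7+(-600)=-593
R2=11^13=6
R4=(-600)+(-593)=-1193
R1=(-593)^(-1193)=1784
STORE R1, [48] → M[48]=1784
halt.

-1193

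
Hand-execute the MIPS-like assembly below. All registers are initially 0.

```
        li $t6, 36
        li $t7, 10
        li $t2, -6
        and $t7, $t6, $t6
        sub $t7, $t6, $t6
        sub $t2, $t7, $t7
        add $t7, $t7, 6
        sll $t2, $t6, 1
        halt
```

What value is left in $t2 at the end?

72

after li $t6, 36: $t6=36
after li $t7, 10: $t7=10
after li $t2, -6: $t2=-6
after and $t7, $t6, $t6: $t7=36&36=36
after sub $t7, $t6, $t6: $t7=36-36=0
after sub $t2, $t7, $t7: $t2=0-0=0
after add $t7, $t7, 6: $t7=0+6=6
after sll $t2, $t6, 1: $t2=36<<1=72
halt.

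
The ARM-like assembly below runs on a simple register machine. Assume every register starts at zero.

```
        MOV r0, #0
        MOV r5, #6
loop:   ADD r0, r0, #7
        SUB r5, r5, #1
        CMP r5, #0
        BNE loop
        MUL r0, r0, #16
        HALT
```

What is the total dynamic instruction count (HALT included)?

MOV r0, #0 → r0=0
MOV r5, #6 → r5=6
ADD r0, r0, #7 → r0=0+7=7
SUB r5, r5, #1 → r5=6-1=5
CMP r5, #0  (cmp 5,0)
BNE loop: taken
ADD r0, r0, #7 → r0=7+7=14
SUB r5, r5, #1 → r5=5-1=4
CMP r5, #0  (cmp 4,0)
BNE loop: taken
ADD r0, r0, #7 → r0=14+7=21
SUB r5, r5, #1 → r5=4-1=3
CMP r5, #0  (cmp 3,0)
BNE loop: taken
ADD r0, r0, #7 → r0=21+7=28
SUB r5, r5, #1 → r5=3-1=2
CMP r5, #0  (cmp 2,0)
BNE loop: taken
ADD r0, r0, #7 → r0=28+7=35
SUB r5, r5, #1 → r5=2-1=1
CMP r5, #0  (cmp 1,0)
BNE loop: taken
ADD r0, r0, #7 → r0=35+7=42
SUB r5, r5, #1 → r5=1-1=0
CMP r5, #0  (cmp 0,0)
BNE loop: not taken
MUL r0, r0, #16 → r0=42*16=672
halt.
Total executed instructions: 28.

28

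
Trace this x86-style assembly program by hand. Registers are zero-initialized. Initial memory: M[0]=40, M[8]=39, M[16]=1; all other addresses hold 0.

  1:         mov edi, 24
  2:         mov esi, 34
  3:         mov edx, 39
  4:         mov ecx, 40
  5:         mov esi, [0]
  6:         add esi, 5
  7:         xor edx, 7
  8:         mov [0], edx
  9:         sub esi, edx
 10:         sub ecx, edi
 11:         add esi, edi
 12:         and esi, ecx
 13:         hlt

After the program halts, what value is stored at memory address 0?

mov edi, 24 → edi=24
mov esi, 34 → esi=34
mov edx, 39 → edx=39
mov ecx, 40 → ecx=40
mov esi, [0] → esi=M[0]=40
add esi, 5 → esi=40+5=45
xor edx, 7 → edx=39^7=32
mov [0], edx → M[0]=32
sub esi, edx → esi=45-32=13
sub ecx, edi → ecx=40-24=16
add esi, edi → esi=13+24=37
and esi, ecx → esi=37&16=0
halt.

32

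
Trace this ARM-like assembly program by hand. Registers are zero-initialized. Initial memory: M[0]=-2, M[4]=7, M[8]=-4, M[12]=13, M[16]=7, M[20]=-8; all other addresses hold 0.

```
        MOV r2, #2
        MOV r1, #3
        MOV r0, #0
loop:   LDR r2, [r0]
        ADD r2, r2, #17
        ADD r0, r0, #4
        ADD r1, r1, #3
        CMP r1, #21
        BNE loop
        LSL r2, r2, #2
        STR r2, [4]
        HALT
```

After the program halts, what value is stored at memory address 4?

36

after MOV r2, #2: r2=2
after MOV r1, #3: r1=3
after MOV r0, #0: r0=0
after LDR r2, [r0]: r2=M[0]=-2
after ADD r2, r2, #17: r2=(-2)+17=15
after ADD r0, r0, #4: r0=0+4=4
after ADD r1, r1, #3: r1=3+3=6
CMP r1, #21  (cmp 6,21)
BNE loop: taken
after LDR r2, [r0]: r2=M[4]=7
after ADD r2, r2, #17: r2=7+17=24
after ADD r0, r0, #4: r0=4+4=8
after ADD r1, r1, #3: r1=6+3=9
CMP r1, #21  (cmp 9,21)
BNE loop: taken
after LDR r2, [r0]: r2=M[8]=-4
after ADD r2, r2, #17: r2=(-4)+17=13
after ADD r0, r0, #4: r0=8+4=12
after ADD r1, r1, #3: r1=9+3=12
CMP r1, #21  (cmp 12,21)
BNE loop: taken
after LDR r2, [r0]: r2=M[12]=13
after ADD r2, r2, #17: r2=13+17=30
after ADD r0, r0, #4: r0=12+4=16
after ADD r1, r1, #3: r1=12+3=15
CMP r1, #21  (cmp 15,21)
BNE loop: taken
after LDR r2, [r0]: r2=M[16]=7
after ADD r2, r2, #17: r2=7+17=24
after ADD r0, r0, #4: r0=16+4=20
after ADD r1, r1, #3: r1=15+3=18
CMP r1, #21  (cmp 18,21)
BNE loop: taken
after LDR r2, [r0]: r2=M[20]=-8
after ADD r2, r2, #17: r2=(-8)+17=9
after ADD r0, r0, #4: r0=20+4=24
after ADD r1, r1, #3: r1=18+3=21
CMP r1, #21  (cmp 21,21)
BNE loop: not taken
after LSL r2, r2, #2: r2=9<<2=36
STR r2, [4] → M[4]=36
halt.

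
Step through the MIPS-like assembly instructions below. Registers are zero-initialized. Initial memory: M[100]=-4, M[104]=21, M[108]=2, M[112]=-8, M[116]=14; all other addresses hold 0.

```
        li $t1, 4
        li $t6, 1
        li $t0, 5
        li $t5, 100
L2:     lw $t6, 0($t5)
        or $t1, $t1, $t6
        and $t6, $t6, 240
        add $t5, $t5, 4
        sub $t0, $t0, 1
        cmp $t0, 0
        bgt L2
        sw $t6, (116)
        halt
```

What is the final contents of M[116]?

0

after li $t1, 4: $t1=4
after li $t6, 1: $t6=1
after li $t0, 5: $t0=5
after li $t5, 100: $t5=100
after lw $t6, 0($t5): $t6=M[100]=-4
after or $t1, $t1, $t6: $t1=4|(-4)=-4
after and $t6, $t6, 240: $t6=(-4)&240=240
after add $t5, $t5, 4: $t5=100+4=104
after sub $t0, $t0, 1: $t0=5-1=4
cmp $t0, 0  (cmp 4,0)
bgt L2: taken
after lw $t6, 0($t5): $t6=M[104]=21
after or $t1, $t1, $t6: $t1=(-4)|21=-3
after and $t6, $t6, 240: $t6=21&240=16
after add $t5, $t5, 4: $t5=104+4=108
after sub $t0, $t0, 1: $t0=4-1=3
cmp $t0, 0  (cmp 3,0)
bgt L2: taken
after lw $t6, 0($t5): $t6=M[108]=2
after or $t1, $t1, $t6: $t1=(-3)|2=-1
after and $t6, $t6, 240: $t6=2&240=0
after add $t5, $t5, 4: $t5=108+4=112
after sub $t0, $t0, 1: $t0=3-1=2
cmp $t0, 0  (cmp 2,0)
bgt L2: taken
after lw $t6, 0($t5): $t6=M[112]=-8
after or $t1, $t1, $t6: $t1=(-1)|(-8)=-1
after and $t6, $t6, 240: $t6=(-8)&240=240
after add $t5, $t5, 4: $t5=112+4=116
after sub $t0, $t0, 1: $t0=2-1=1
cmp $t0, 0  (cmp 1,0)
bgt L2: taken
after lw $t6, 0($t5): $t6=M[116]=14
after or $t1, $t1, $t6: $t1=(-1)|14=-1
after and $t6, $t6, 240: $t6=14&240=0
after add $t5, $t5, 4: $t5=116+4=120
after sub $t0, $t0, 1: $t0=1-1=0
cmp $t0, 0  (cmp 0,0)
bgt L2: not taken
sw $t6, (116) → M[116]=0
halt.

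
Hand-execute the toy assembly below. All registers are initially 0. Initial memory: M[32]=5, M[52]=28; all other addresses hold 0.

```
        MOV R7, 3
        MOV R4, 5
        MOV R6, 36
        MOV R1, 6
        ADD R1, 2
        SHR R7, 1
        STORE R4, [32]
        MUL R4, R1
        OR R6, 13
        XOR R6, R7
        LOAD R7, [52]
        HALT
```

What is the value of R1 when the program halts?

after MOV R7, 3: R7=3
after MOV R4, 5: R4=5
after MOV R6, 36: R6=36
after MOV R1, 6: R1=6
after ADD R1, 2: R1=6+2=8
after SHR R7, 1: R7=3>>1=1
STORE R4, [32] → M[32]=5
after MUL R4, R1: R4=5*8=40
after OR R6, 13: R6=36|13=45
after XOR R6, R7: R6=45^1=44
after LOAD R7, [52]: R7=M[52]=28
halt.

8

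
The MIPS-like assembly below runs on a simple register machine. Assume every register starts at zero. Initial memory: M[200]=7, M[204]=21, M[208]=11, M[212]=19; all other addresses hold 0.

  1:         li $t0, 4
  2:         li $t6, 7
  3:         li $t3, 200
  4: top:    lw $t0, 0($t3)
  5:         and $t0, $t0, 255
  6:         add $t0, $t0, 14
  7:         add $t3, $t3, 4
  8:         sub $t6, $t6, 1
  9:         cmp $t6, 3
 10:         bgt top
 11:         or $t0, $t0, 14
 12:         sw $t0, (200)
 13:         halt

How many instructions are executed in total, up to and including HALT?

34

$t0=4
$t6=7
$t3=200
$t0=M[200]=7
$t0=7&255=7
$t0=7+14=21
$t3=200+4=204
$t6=7-1=6
cmp $t6, 3  (cmp 6,3)
bgt top: taken
$t0=M[204]=21
$t0=21&255=21
$t0=21+14=35
$t3=204+4=208
$t6=6-1=5
cmp $t6, 3  (cmp 5,3)
bgt top: taken
$t0=M[208]=11
$t0=11&255=11
$t0=11+14=25
$t3=208+4=212
$t6=5-1=4
cmp $t6, 3  (cmp 4,3)
bgt top: taken
$t0=M[212]=19
$t0=19&255=19
$t0=19+14=33
$t3=212+4=216
$t6=4-1=3
cmp $t6, 3  (cmp 3,3)
bgt top: not taken
$t0=33|14=47
sw $t0, (200) → M[200]=47
halt.
Total executed instructions: 34.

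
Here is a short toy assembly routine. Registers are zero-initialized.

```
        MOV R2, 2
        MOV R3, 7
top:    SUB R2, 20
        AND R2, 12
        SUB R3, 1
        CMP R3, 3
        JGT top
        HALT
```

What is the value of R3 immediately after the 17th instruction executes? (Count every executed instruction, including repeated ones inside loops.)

after MOV R2, 2: R2=2
after MOV R3, 7: R3=7
after SUB R2, 20: R2=2-20=-18
after AND R2, 12: R2=(-18)&12=12
after SUB R3, 1: R3=7-1=6
CMP R3, 3  (cmp 6,3)
JGT top: taken
after SUB R2, 20: R2=12-20=-8
after AND R2, 12: R2=(-8)&12=8
after SUB R3, 1: R3=6-1=5
CMP R3, 3  (cmp 5,3)
JGT top: taken
after SUB R2, 20: R2=8-20=-12
after AND R2, 12: R2=(-12)&12=4
after SUB R3, 1: R3=5-1=4
CMP R3, 3  (cmp 4,3)
JGT top: taken
After step 17: R3 = 4.

4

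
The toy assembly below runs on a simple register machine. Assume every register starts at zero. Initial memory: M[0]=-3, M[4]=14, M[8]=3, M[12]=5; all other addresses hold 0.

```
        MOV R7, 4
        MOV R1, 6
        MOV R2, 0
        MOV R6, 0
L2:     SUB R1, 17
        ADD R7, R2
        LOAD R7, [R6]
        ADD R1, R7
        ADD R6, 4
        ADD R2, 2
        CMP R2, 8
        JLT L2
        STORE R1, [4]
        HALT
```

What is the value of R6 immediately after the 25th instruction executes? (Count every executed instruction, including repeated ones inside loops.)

after MOV R7, 4: R7=4
after MOV R1, 6: R1=6
after MOV R2, 0: R2=0
after MOV R6, 0: R6=0
after SUB R1, 17: R1=6-17=-11
after ADD R7, R2: R7=4+0=4
after LOAD R7, [R6]: R7=M[0]=-3
after ADD R1, R7: R1=(-11)+(-3)=-14
after ADD R6, 4: R6=0+4=4
after ADD R2, 2: R2=0+2=2
CMP R2, 8  (cmp 2,8)
JLT L2: taken
after SUB R1, 17: R1=(-14)-17=-31
after ADD R7, R2: R7=(-3)+2=-1
after LOAD R7, [R6]: R7=M[4]=14
after ADD R1, R7: R1=(-31)+14=-17
after ADD R6, 4: R6=4+4=8
after ADD R2, 2: R2=2+2=4
CMP R2, 8  (cmp 4,8)
JLT L2: taken
after SUB R1, 17: R1=(-17)-17=-34
after ADD R7, R2: R7=14+4=18
after LOAD R7, [R6]: R7=M[8]=3
after ADD R1, R7: R1=(-34)+3=-31
after ADD R6, 4: R6=8+4=12
After step 25: R6 = 12.

12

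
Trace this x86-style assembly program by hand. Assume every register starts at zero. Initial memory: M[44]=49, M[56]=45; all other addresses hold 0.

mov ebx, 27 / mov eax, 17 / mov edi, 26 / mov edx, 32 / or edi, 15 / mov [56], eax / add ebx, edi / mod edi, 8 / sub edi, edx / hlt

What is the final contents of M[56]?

mov ebx, 27 → ebx=27
mov eax, 17 → eax=17
mov edi, 26 → edi=26
mov edx, 32 → edx=32
or edi, 15 → edi=26|15=31
mov [56], eax → M[56]=17
add ebx, edi → ebx=27+31=58
mod edi, 8 → edi=31%8=7
sub edi, edx → edi=7-32=-25
halt.

17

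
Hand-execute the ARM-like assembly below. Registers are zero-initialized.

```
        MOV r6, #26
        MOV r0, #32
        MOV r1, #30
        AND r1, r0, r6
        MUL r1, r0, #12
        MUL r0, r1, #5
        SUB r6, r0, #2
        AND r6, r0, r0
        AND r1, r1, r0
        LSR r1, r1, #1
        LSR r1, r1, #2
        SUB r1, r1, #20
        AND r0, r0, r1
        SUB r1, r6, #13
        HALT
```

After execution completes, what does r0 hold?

MOV r6, #26 → r6=26
MOV r0, #32 → r0=32
MOV r1, #30 → r1=30
AND r1, r0, r6 → r1=32&26=0
MUL r1, r0, #12 → r1=32*12=384
MUL r0, r1, #5 → r0=384*5=1920
SUB r6, r0, #2 → r6=1920-2=1918
AND r6, r0, r0 → r6=1920&1920=1920
AND r1, r1, r0 → r1=384&1920=384
LSR r1, r1, #1 → r1=384>>1=192
LSR r1, r1, #2 → r1=192>>2=48
SUB r1, r1, #20 → r1=48-20=28
AND r0, r0, r1 → r0=1920&28=0
SUB r1, r6, #13 → r1=1920-13=1907
halt.

0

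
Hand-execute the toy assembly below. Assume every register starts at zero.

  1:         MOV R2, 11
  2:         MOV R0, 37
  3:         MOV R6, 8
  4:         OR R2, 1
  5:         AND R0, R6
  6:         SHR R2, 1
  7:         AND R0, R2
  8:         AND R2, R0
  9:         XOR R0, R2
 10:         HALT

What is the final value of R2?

R2=11
R0=37
R6=8
R2=11|1=11
R0=37&8=0
R2=11>>1=5
R0=0&5=0
R2=5&0=0
R0=0^0=0
halt.

0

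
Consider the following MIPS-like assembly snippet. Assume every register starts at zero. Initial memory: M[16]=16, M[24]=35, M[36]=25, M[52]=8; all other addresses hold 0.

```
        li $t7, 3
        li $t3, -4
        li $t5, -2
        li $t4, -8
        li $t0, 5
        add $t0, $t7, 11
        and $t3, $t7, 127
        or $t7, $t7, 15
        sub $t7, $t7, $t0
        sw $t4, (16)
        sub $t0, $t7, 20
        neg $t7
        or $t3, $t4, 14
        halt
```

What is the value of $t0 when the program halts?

-19

li $t7, 3 → $t7=3
li $t3, -4 → $t3=-4
li $t5, -2 → $t5=-2
li $t4, -8 → $t4=-8
li $t0, 5 → $t0=5
add $t0, $t7, 11 → $t0=3+11=14
and $t3, $t7, 127 → $t3=3&127=3
or $t7, $t7, 15 → $t7=3|15=15
sub $t7, $t7, $t0 → $t7=15-14=1
sw $t4, (16) → M[16]=-8
sub $t0, $t7, 20 → $t0=1-20=-19
neg $t7 → $t7=-(1)=-1
or $t3, $t4, 14 → $t3=(-8)|14=-2
halt.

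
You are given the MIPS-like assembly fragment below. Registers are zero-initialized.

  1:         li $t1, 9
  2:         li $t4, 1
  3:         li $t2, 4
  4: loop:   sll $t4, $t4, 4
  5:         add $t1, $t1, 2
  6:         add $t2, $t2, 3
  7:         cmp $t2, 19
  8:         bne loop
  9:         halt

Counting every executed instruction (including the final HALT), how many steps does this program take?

29

$t1=9
$t4=1
$t2=4
$t4=1<<4=16
$t1=9+2=11
$t2=4+3=7
cmp $t2, 19  (cmp 7,19)
bne loop: taken
$t4=16<<4=256
$t1=11+2=13
$t2=7+3=10
cmp $t2, 19  (cmp 10,19)
bne loop: taken
$t4=256<<4=4096
$t1=13+2=15
$t2=10+3=13
cmp $t2, 19  (cmp 13,19)
bne loop: taken
$t4=4096<<4=65536
$t1=15+2=17
$t2=13+3=16
cmp $t2, 19  (cmp 16,19)
bne loop: taken
$t4=65536<<4=1048576
$t1=17+2=19
$t2=16+3=19
cmp $t2, 19  (cmp 19,19)
bne loop: not taken
halt.
Total executed instructions: 29.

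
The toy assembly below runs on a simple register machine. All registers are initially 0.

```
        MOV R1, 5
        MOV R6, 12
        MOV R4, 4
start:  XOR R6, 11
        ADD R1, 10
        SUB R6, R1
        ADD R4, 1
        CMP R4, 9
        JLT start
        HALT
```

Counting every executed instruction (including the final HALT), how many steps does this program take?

34

after MOV R1, 5: R1=5
after MOV R6, 12: R6=12
after MOV R4, 4: R4=4
after XOR R6, 11: R6=12^11=7
after ADD R1, 10: R1=5+10=15
after SUB R6, R1: R6=7-15=-8
after ADD R4, 1: R4=4+1=5
CMP R4, 9  (cmp 5,9)
JLT start: taken
after XOR R6, 11: R6=(-8)^11=-13
after ADD R1, 10: R1=15+10=25
after SUB R6, R1: R6=(-13)-25=-38
after ADD R4, 1: R4=5+1=6
CMP R4, 9  (cmp 6,9)
JLT start: taken
after XOR R6, 11: R6=(-38)^11=-47
after ADD R1, 10: R1=25+10=35
after SUB R6, R1: R6=(-47)-35=-82
after ADD R4, 1: R4=6+1=7
CMP R4, 9  (cmp 7,9)
JLT start: taken
after XOR R6, 11: R6=(-82)^11=-91
after ADD R1, 10: R1=35+10=45
after SUB R6, R1: R6=(-91)-45=-136
after ADD R4, 1: R4=7+1=8
CMP R4, 9  (cmp 8,9)
JLT start: taken
after XOR R6, 11: R6=(-136)^11=-141
after ADD R1, 10: R1=45+10=55
after SUB R6, R1: R6=(-141)-55=-196
after ADD R4, 1: R4=8+1=9
CMP R4, 9  (cmp 9,9)
JLT start: not taken
halt.
Total executed instructions: 34.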